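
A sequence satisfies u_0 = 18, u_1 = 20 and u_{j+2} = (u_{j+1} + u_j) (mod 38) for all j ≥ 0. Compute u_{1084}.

20

u_0 = 18, u_1 = 20, u_2 = 0, u_3 = 20, u_4 = 20, u_5 = 2, u_6 = 22, u_7 = 24, u_8 = 8, u_9 = 32, u_{10} = 2, u_{11} = 34, u_{12} = 36, u_{13} = 32, u_{14} = 30, u_{15} = 24, u_{16} = 16, u_{17} = 2, u_{18} = 18, u_{19} = 20.
The sequence repeats with period 18.
So u_{1084} = u_{0 + ((1084-0) mod 18)} = u_4 = 20.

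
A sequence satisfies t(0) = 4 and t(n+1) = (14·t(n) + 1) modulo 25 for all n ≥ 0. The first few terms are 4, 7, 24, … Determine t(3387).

We have t(0) = 4, t(1) = 7, t(2) = 24, t(3) = 12, t(4) = 19, t(5) = 17, t(6) = 14, t(7) = 22, t(8) = 9, t(9) = 2, t(10) = 4.
Since t(10) = t(0) = 4, the sequence is periodic with period 10.
(3387 - 0) mod 10 = 7, so t(3387) = t(7) = 22.

22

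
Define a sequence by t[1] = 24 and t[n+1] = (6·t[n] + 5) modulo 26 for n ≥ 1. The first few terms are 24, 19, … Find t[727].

t[1] = 24,  t[2] = 19,  t[3] = 15,  t[4] = 17,  t[5] = 3,  t[6] = 23,  t[7] = 13,  t[8] = 5,  t[9] = 9,  t[10] = 7,  t[11] = 21,  t[12] = 1,  t[13] = 11,  t[14] = 19.
Since t[14] = t[2] = 19, the sequence is eventually periodic: after a pre-period of length 1 it cycles with period 12.
For n ≥ 2, t[n] depends only on (n - 2) mod 12. (727 - 2) mod 12 = 5, so t[727] = t[7] = 13.

13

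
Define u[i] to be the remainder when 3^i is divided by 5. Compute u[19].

2

u[1] = 3, u[2] = 4, u[3] = 2, u[4] = 1, u[5] = 3.
The sequence repeats with period 4.
So u[19] = u[1 + ((19-1) mod 4)] = u[3] = 2.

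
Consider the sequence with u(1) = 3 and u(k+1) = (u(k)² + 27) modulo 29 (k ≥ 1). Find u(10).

u(1) = 3; u(2) = 7; u(3) = 18; u(4) = 3.
Since u(4) = u(1) = 3, the sequence is periodic with period 3.
(10 - 1) mod 3 = 0, so u(10) = u(1) = 3.

3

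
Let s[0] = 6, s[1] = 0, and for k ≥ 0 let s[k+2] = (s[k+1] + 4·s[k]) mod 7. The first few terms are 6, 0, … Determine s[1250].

s[0] = 6, s[1] = 0, s[2] = 3, s[3] = 3, s[4] = 1, s[5] = 6, s[6] = 3, s[7] = 6, s[8] = 4, s[9] = 0, s[10] = 2, s[11] = 2, s[12] = 3, s[13] = 4, s[14] = 2, s[15] = 4, s[16] = 5, s[17] = 0, s[18] = 6, s[19] = 6, s[20] = 2, s[21] = 5, s[22] = 6, s[23] = 5, s[24] = 1, s[25] = 0, s[26] = 4, s[27] = 4, s[28] = 6, s[29] = 1, s[30] = 4, s[31] = 1, s[32] = 3, s[33] = 0, s[34] = 5, s[35] = 5, s[36] = 4, s[37] = 3, s[38] = 5, s[39] = 3, s[40] = 2, s[41] = 0, s[42] = 1, s[43] = 1, s[44] = 5, s[45] = 2, s[46] = 1, s[47] = 2, s[48] = 6, s[49] = 0.
Since (s[48], s[49]) = (s[0], s[1]) = (6, 0) (two consecutive terms determine the rest), the sequence is periodic with period 48.
So s[1250] = s[0 + ((1250-0) mod 48)] = s[2] = 3.

3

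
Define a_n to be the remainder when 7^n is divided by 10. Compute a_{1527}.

Computing terms: a_1 = 7, a_2 = 9, a_3 = 3, a_4 = 1, a_5 = 7.
Since a_5 = a_1 = 7, the sequence is periodic with period 4.
So a_{1527} = a_{1 + ((1527-1) mod 4)} = a_3 = 3.

3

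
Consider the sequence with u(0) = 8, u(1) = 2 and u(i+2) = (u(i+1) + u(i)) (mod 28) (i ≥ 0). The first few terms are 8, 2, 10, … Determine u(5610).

Computing terms: u(0) = 8; u(1) = 2; u(2) = 10; u(3) = 12; u(4) = 22; u(5) = 6; u(6) = 0; u(7) = 6; u(8) = 6; u(9) = 12; u(10) = 18; u(11) = 2; u(12) = 20; u(13) = 22; u(14) = 14; u(15) = 8; u(16) = 22; u(17) = 2; u(18) = 24; u(19) = 26; u(20) = 22; u(21) = 20; u(22) = 14; u(23) = 6; u(24) = 20; u(25) = 26; u(26) = 18; u(27) = 16; u(28) = 6; u(29) = 22; u(30) = 0; u(31) = 22; u(32) = 22; u(33) = 16; u(34) = 10; u(35) = 26; u(36) = 8; u(37) = 6; u(38) = 14; u(39) = 20; u(40) = 6; u(41) = 26; u(42) = 4; u(43) = 2; u(44) = 6; u(45) = 8; u(46) = 14; u(47) = 22; u(48) = 8; u(49) = 2.
The sequence repeats with period 48.
(5610 - 0) mod 48 = 42, so u(5610) = u(42) = 4.

4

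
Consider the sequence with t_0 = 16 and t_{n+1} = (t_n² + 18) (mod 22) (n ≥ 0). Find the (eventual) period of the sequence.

3

t_0 = 16, t_1 = 10, t_2 = 8, t_3 = 16.
The sequence repeats with period 3.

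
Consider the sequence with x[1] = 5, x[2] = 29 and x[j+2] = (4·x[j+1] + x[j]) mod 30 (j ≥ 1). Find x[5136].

We have x[1] = 5, x[2] = 29, x[3] = 1, x[4] = 3, x[5] = 13, x[6] = 25, x[7] = 23, x[8] = 27, x[9] = 11, x[10] = 11, x[11] = 25, x[12] = 21, x[13] = 19, x[14] = 7, x[15] = 17, x[16] = 15, x[17] = 17, x[18] = 23, x[19] = 19, x[20] = 9, x[21] = 25, x[22] = 19, x[23] = 11, x[24] = 3, x[25] = 23, x[26] = 5, x[27] = 13, x[28] = 27, x[29] = 1, x[30] = 1, x[31] = 5, x[32] = 21, x[33] = 29, x[34] = 17, x[35] = 7, x[36] = 15, x[37] = 7, x[38] = 13, x[39] = 29, x[40] = 9, x[41] = 5, x[42] = 29.
The sequence repeats with period 40.
(5136 - 1) mod 40 = 15, so x[5136] = x[16] = 15.

15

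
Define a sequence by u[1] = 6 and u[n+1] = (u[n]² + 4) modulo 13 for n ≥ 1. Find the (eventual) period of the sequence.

We have u[1] = 6, u[2] = 1, u[3] = 5, u[4] = 3, u[5] = 0, u[6] = 4, u[7] = 7, u[8] = 1.
Since u[8] = u[2] = 1, the sequence is eventually periodic: after a pre-period of length 1 it cycles with period 6.

6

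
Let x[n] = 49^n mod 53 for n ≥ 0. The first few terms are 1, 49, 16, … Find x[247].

We have x[0] = 1,  x[1] = 49,  x[2] = 16,  x[3] = 42,  x[4] = 44,  x[5] = 36,  x[6] = 15,  x[7] = 46,  x[8] = 28,  x[9] = 47,  x[10] = 24,  x[11] = 10,  x[12] = 13,  x[13] = 1.
Since x[13] = x[0] = 1, the sequence is periodic with period 13.
So x[247] = x[0 + ((247-0) mod 13)] = x[0] = 1.

1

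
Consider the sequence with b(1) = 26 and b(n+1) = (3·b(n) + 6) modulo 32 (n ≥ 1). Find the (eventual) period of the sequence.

8

We have b(1) = 26, b(2) = 20, b(3) = 2, b(4) = 12, b(5) = 10, b(6) = 4, b(7) = 18, b(8) = 28, b(9) = 26.
Since b(9) = b(1) = 26, the sequence is periodic with period 8.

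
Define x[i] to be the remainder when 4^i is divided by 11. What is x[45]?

We have x[0] = 1, x[1] = 4, x[2] = 5, x[3] = 9, x[4] = 3, x[5] = 1.
Since x[5] = x[0] = 1, the sequence is periodic with period 5.
So x[45] = x[0 + ((45-0) mod 5)] = x[0] = 1.

1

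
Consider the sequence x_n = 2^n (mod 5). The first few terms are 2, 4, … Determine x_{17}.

Computing terms: x_1 = 2; x_2 = 4; x_3 = 3; x_4 = 1; x_5 = 2.
The sequence repeats with period 4.
(17 - 1) mod 4 = 0, so x_{17} = x_1 = 2.

2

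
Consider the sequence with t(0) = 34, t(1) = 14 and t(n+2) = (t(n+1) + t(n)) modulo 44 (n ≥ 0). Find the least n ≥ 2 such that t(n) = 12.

20

t(0) = 34, t(1) = 14, t(2) = 4, t(3) = 18, t(4) = 22, t(5) = 40, t(6) = 18, t(7) = 14, t(8) = 32, t(9) = 2, t(10) = 34, t(11) = 36, t(12) = 26, t(13) = 18, t(14) = 0, t(15) = 18, t(16) = 18, t(17) = 36, t(18) = 10, t(19) = 2, t(20) = 12, t(21) = 14, t(22) = 26, t(23) = 40, t(24) = 22, t(25) = 18, t(26) = 40, t(27) = 14, t(28) = 10, t(29) = 24, t(30) = 34, t(31) = 14.
Since (t(30), t(31)) = (t(0), t(1)) = (34, 14) (two consecutive terms determine the rest), the sequence is periodic with period 30.
The value 12 first appears (with n ≥ 2) at t(20).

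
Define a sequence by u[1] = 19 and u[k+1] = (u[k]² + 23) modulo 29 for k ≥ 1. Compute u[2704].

Computing terms: u[1] = 19,  u[2] = 7,  u[3] = 14,  u[4] = 16,  u[5] = 18,  u[6] = 28,  u[7] = 24,  u[8] = 19.
The sequence repeats with period 7.
So u[2704] = u[1 + ((2704-1) mod 7)] = u[2] = 7.

7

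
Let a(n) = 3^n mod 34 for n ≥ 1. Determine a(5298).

9

Computing terms: a(1) = 3, a(2) = 9, a(3) = 27, a(4) = 13, a(5) = 5, a(6) = 15, a(7) = 11, a(8) = 33, a(9) = 31, a(10) = 25, a(11) = 7, a(12) = 21, a(13) = 29, a(14) = 19, a(15) = 23, a(16) = 1, a(17) = 3.
The sequence repeats with period 16.
(5298 - 1) mod 16 = 1, so a(5298) = a(2) = 9.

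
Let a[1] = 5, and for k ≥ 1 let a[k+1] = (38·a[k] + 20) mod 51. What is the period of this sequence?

4

We have a[1] = 5,  a[2] = 6,  a[3] = 44,  a[4] = 9,  a[5] = 5.
The sequence repeats with period 4.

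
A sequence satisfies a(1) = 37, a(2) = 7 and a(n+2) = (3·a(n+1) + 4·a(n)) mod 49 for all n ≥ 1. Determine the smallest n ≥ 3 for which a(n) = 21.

We have a(1) = 37,  a(2) = 7,  a(3) = 22,  a(4) = 45,  a(5) = 27,  a(6) = 16,  a(7) = 9,  a(8) = 42,  a(9) = 15,  a(10) = 17,  a(11) = 13,  a(12) = 9,  a(13) = 30,  a(14) = 28,  a(15) = 8,  a(16) = 38,  a(17) = 48,  a(18) = 2,  a(19) = 2,  a(20) = 14,  a(21) = 1,  a(22) = 10,  a(23) = 34,  a(24) = 44,  a(25) = 23,  a(26) = 0,  a(27) = 43,  a(28) = 31,  a(29) = 20,  a(30) = 37,  a(31) = 44,  a(32) = 35,  a(33) = 36,  a(34) = 3,  a(35) = 6,  a(36) = 30,  a(37) = 16,  a(38) = 21,  a(39) = 29,  a(40) = 24,  a(41) = 41,  a(42) = 23,  a(43) = 37,  a(44) = 7.
The sequence repeats with period 42.
The value 21 first appears (with n ≥ 3) at a(38).

38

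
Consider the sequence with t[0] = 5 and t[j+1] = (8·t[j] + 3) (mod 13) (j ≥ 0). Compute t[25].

Listing terms: t[0] = 5,  t[1] = 4,  t[2] = 9,  t[3] = 10,  t[4] = 5.
The sequence repeats with period 4.
(25 - 0) mod 4 = 1, so t[25] = t[1] = 4.

4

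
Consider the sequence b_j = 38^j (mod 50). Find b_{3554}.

14

Listing terms: b_0 = 1, b_1 = 38, b_2 = 44, b_3 = 22, b_4 = 36, b_5 = 18, b_6 = 34, b_7 = 42, b_8 = 46, b_9 = 48, b_{10} = 24, b_{11} = 12, b_{12} = 6, b_{13} = 28, b_{14} = 14, b_{15} = 32, b_{16} = 16, b_{17} = 8, b_{18} = 4, b_{19} = 2, b_{20} = 26, b_{21} = 38.
Since b_{21} = b_1 = 38, the sequence is eventually periodic: after a pre-period of length 1 it cycles with period 20.
For j ≥ 1, b_j depends only on (j - 1) mod 20. (3554 - 1) mod 20 = 13, so b_{3554} = b_{14} = 14.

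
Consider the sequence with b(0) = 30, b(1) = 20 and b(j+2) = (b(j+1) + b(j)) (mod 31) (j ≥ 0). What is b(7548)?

18

We have b(0) = 30, b(1) = 20, b(2) = 19, b(3) = 8, b(4) = 27, b(5) = 4, b(6) = 0, b(7) = 4, b(8) = 4, b(9) = 8, b(10) = 12, b(11) = 20, b(12) = 1, b(13) = 21, b(14) = 22, b(15) = 12, b(16) = 3, b(17) = 15, b(18) = 18, b(19) = 2, b(20) = 20, b(21) = 22, b(22) = 11, b(23) = 2, b(24) = 13, b(25) = 15, b(26) = 28, b(27) = 12, b(28) = 9, b(29) = 21, b(30) = 30, b(31) = 20.
Since (b(30), b(31)) = (b(0), b(1)) = (30, 20) (two consecutive terms determine the rest), the sequence is periodic with period 30.
(7548 - 0) mod 30 = 18, so b(7548) = b(18) = 18.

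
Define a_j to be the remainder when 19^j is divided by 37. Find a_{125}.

35

Computing terms: a_1 = 19, a_2 = 28, a_3 = 14, a_4 = 7, a_5 = 22, a_6 = 11, a_7 = 24, a_8 = 12, a_9 = 6, a_{10} = 3, a_{11} = 20, a_{12} = 10, a_{13} = 5, a_{14} = 21, a_{15} = 29, a_{16} = 33, a_{17} = 35, a_{18} = 36, a_{19} = 18, a_{20} = 9, a_{21} = 23, a_{22} = 30, a_{23} = 15, a_{24} = 26, a_{25} = 13, a_{26} = 25, a_{27} = 31, a_{28} = 34, a_{29} = 17, a_{30} = 27, a_{31} = 32, a_{32} = 16, a_{33} = 8, a_{34} = 4, a_{35} = 2, a_{36} = 1, a_{37} = 19.
Since a_{37} = a_1 = 19, the sequence is periodic with period 36.
(125 - 1) mod 36 = 16, so a_{125} = a_{17} = 35.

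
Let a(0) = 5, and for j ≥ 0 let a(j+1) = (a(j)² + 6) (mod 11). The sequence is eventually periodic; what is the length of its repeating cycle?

5

a(0) = 5, a(1) = 9, a(2) = 10, a(3) = 7, a(4) = 0, a(5) = 6, a(6) = 9.
Since a(6) = a(1) = 9, the sequence is eventually periodic: after a pre-period of length 1 it cycles with period 5.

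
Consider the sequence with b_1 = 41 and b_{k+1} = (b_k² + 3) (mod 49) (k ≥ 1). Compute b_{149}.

3

Listing terms: b_1 = 41,  b_2 = 18,  b_3 = 33,  b_4 = 14,  b_5 = 3,  b_6 = 12,  b_7 = 0,  b_8 = 3.
Since b_8 = b_5 = 3, the sequence is eventually periodic: after a pre-period of length 4 it cycles with period 3.
For k ≥ 5, b_k depends only on (k - 5) mod 3. (149 - 5) mod 3 = 0, so b_{149} = b_5 = 3.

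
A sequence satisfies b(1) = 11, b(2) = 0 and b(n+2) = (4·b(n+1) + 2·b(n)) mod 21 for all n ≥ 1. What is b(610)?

7

Computing terms: b(1) = 11; b(2) = 0; b(3) = 1; b(4) = 4; b(5) = 18; b(6) = 17; b(7) = 20; b(8) = 9; b(9) = 13; b(10) = 7; b(11) = 12; b(12) = 20; b(13) = 20; b(14) = 15; b(15) = 16; b(16) = 10; b(17) = 9; b(18) = 14; b(19) = 11; b(20) = 9; b(21) = 16; b(22) = 19; b(23) = 3; b(24) = 8; b(25) = 17; b(26) = 0; b(27) = 13; b(28) = 10; b(29) = 3; b(30) = 11; b(31) = 8; b(32) = 12; b(33) = 1; b(34) = 7; b(35) = 9; b(36) = 8; b(37) = 8; b(38) = 6; b(39) = 19; b(40) = 4; b(41) = 12; b(42) = 14; b(43) = 17; b(44) = 12; b(45) = 19; b(46) = 16; b(47) = 18; b(48) = 20; b(49) = 11; b(50) = 0.
Since (b(49), b(50)) = (b(1), b(2)) = (11, 0) (two consecutive terms determine the rest), the sequence is periodic with period 48.
So b(610) = b(1 + ((610-1) mod 48)) = b(34) = 7.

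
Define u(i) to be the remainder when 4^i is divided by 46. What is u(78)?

4

u(0) = 1; u(1) = 4; u(2) = 16; u(3) = 18; u(4) = 26; u(5) = 12; u(6) = 2; u(7) = 8; u(8) = 32; u(9) = 36; u(10) = 6; u(11) = 24; u(12) = 4.
Since u(12) = u(1) = 4, the sequence is eventually periodic: after a pre-period of length 1 it cycles with period 11.
For i ≥ 1, u(i) depends only on (i - 1) mod 11. (78 - 1) mod 11 = 0, so u(78) = u(1) = 4.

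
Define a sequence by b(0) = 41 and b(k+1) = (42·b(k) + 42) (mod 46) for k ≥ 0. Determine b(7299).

Listing terms: b(0) = 41, b(1) = 16, b(2) = 24, b(3) = 38, b(4) = 28, b(5) = 22, b(6) = 0, b(7) = 42, b(8) = 12, b(9) = 40, b(10) = 20, b(11) = 8, b(12) = 10, b(13) = 2, b(14) = 34, b(15) = 44, b(16) = 4, b(17) = 26, b(18) = 30, b(19) = 14, b(20) = 32, b(21) = 6, b(22) = 18, b(23) = 16.
Since b(23) = b(1) = 16, the sequence is eventually periodic: after a pre-period of length 1 it cycles with period 22.
For k ≥ 1, b(k) depends only on (k - 1) mod 22. (7299 - 1) mod 22 = 16, so b(7299) = b(17) = 26.

26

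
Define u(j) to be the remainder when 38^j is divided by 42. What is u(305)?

Computing terms: u(1) = 38, u(2) = 16, u(3) = 20, u(4) = 4, u(5) = 26, u(6) = 22, u(7) = 38.
The sequence repeats with period 6.
(305 - 1) mod 6 = 4, so u(305) = u(5) = 26.

26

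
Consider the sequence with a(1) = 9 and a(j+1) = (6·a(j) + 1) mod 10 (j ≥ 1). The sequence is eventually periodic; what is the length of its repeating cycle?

5

Listing terms: a(1) = 9,  a(2) = 5,  a(3) = 1,  a(4) = 7,  a(5) = 3,  a(6) = 9.
The sequence repeats with period 5.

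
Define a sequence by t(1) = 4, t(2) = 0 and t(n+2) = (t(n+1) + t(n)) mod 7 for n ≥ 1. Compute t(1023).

t(1) = 4, t(2) = 0, t(3) = 4, t(4) = 4, t(5) = 1, t(6) = 5, t(7) = 6, t(8) = 4, t(9) = 3, t(10) = 0, t(11) = 3, t(12) = 3, t(13) = 6, t(14) = 2, t(15) = 1, t(16) = 3, t(17) = 4, t(18) = 0.
Since (t(17), t(18)) = (t(1), t(2)) = (4, 0) (two consecutive terms determine the rest), the sequence is periodic with period 16.
So t(1023) = t(1 + ((1023-1) mod 16)) = t(15) = 1.

1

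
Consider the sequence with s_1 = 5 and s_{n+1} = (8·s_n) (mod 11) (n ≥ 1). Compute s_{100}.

2

Computing terms: s_1 = 5, s_2 = 7, s_3 = 1, s_4 = 8, s_5 = 9, s_6 = 6, s_7 = 4, s_8 = 10, s_9 = 3, s_{10} = 2, s_{11} = 5.
Since s_{11} = s_1 = 5, the sequence is periodic with period 10.
(100 - 1) mod 10 = 9, so s_{100} = s_{10} = 2.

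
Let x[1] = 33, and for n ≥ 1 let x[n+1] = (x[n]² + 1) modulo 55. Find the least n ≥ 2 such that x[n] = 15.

5

We have x[1] = 33, x[2] = 45, x[3] = 46, x[4] = 27, x[5] = 15, x[6] = 6, x[7] = 37, x[8] = 50, x[9] = 26, x[10] = 17, x[11] = 15.
Since x[11] = x[5] = 15, the sequence is eventually periodic: after a pre-period of length 4 it cycles with period 6.
The value 15 first appears (with n ≥ 2) at x[5].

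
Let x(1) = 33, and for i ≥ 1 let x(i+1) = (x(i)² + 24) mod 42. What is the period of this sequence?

3

Listing terms: x(1) = 33, x(2) = 21, x(3) = 3, x(4) = 33.
Since x(4) = x(1) = 33, the sequence is periodic with period 3.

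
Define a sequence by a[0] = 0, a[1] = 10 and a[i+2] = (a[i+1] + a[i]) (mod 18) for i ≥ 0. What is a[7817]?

4

Listing terms: a[0] = 0; a[1] = 10; a[2] = 10; a[3] = 2; a[4] = 12; a[5] = 14; a[6] = 8; a[7] = 4; a[8] = 12; a[9] = 16; a[10] = 10; a[11] = 8; a[12] = 0; a[13] = 8; a[14] = 8; a[15] = 16; a[16] = 6; a[17] = 4; a[18] = 10; a[19] = 14; a[20] = 6; a[21] = 2; a[22] = 8; a[23] = 10; a[24] = 0; a[25] = 10.
Since (a[24], a[25]) = (a[0], a[1]) = (0, 10) (two consecutive terms determine the rest), the sequence is periodic with period 24.
(7817 - 0) mod 24 = 17, so a[7817] = a[17] = 4.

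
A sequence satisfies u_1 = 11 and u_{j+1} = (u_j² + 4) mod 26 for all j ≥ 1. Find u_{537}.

Listing terms: u_1 = 11; u_2 = 21; u_3 = 3; u_4 = 13; u_5 = 17; u_6 = 7; u_7 = 1; u_8 = 5; u_9 = 3.
Since u_9 = u_3 = 3, the sequence is eventually periodic: after a pre-period of length 2 it cycles with period 6.
For j ≥ 3, u_j depends only on (j - 3) mod 6. (537 - 3) mod 6 = 0, so u_{537} = u_3 = 3.

3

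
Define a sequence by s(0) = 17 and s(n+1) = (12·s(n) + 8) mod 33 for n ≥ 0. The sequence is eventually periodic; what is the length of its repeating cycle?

We have s(0) = 17,  s(1) = 14,  s(2) = 11,  s(3) = 8,  s(4) = 5,  s(5) = 2,  s(6) = 32,  s(7) = 29,  s(8) = 26,  s(9) = 23,  s(10) = 20,  s(11) = 17.
Since s(11) = s(0) = 17, the sequence is periodic with period 11.

11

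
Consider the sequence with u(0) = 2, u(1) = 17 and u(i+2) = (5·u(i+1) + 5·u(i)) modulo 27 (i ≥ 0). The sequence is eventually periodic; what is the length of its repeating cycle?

Listing terms: u(0) = 2, u(1) = 17, u(2) = 14, u(3) = 20, u(4) = 8, u(5) = 5, u(6) = 11, u(7) = 26, u(8) = 23, u(9) = 2, u(10) = 17.
The sequence repeats with period 9.

9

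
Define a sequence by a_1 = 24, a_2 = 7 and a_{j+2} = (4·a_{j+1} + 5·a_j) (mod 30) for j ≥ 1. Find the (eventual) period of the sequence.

6

a_1 = 24, a_2 = 7, a_3 = 28, a_4 = 27, a_5 = 8, a_6 = 17, a_7 = 18, a_8 = 7, a_9 = 28.
Since (a_8, a_9) = (a_2, a_3) = (7, 28) (two consecutive terms determine the rest), the sequence is eventually periodic: after a pre-period of length 1 it cycles with period 6.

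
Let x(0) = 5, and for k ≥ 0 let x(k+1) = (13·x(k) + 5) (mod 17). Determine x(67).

x(0) = 5; x(1) = 2; x(2) = 14; x(3) = 0; x(4) = 5.
The sequence repeats with period 4.
So x(67) = x(0 + ((67-0) mod 4)) = x(3) = 0.

0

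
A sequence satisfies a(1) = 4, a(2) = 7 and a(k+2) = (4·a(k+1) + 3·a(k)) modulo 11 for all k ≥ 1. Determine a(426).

8

Computing terms: a(1) = 4,  a(2) = 7,  a(3) = 7,  a(4) = 5,  a(5) = 8,  a(6) = 3,  a(7) = 3,  a(8) = 10,  a(9) = 5,  a(10) = 6,  a(11) = 6,  a(12) = 9,  a(13) = 10,  a(14) = 1,  a(15) = 1,  a(16) = 7,  a(17) = 9,  a(18) = 2,  a(19) = 2,  a(20) = 3,  a(21) = 7,  a(22) = 4,  a(23) = 4,  a(24) = 6,  a(25) = 3,  a(26) = 8,  a(27) = 8,  a(28) = 1,  a(29) = 6,  a(30) = 5,  a(31) = 5,  a(32) = 2,  a(33) = 1,  a(34) = 10,  a(35) = 10,  a(36) = 4,  a(37) = 2,  a(38) = 9,  a(39) = 9,  a(40) = 8,  a(41) = 4,  a(42) = 7.
The sequence repeats with period 40.
So a(426) = a(1 + ((426-1) mod 40)) = a(26) = 8.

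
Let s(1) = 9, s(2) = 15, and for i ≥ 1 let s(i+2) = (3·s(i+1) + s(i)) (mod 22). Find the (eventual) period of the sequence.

24

s(1) = 9,  s(2) = 15,  s(3) = 10,  s(4) = 1,  s(5) = 13,  s(6) = 18,  s(7) = 1,  s(8) = 21,  s(9) = 20,  s(10) = 15,  s(11) = 21,  s(12) = 12,  s(13) = 13,  s(14) = 7,  s(15) = 12,  s(16) = 21,  s(17) = 9,  s(18) = 4,  s(19) = 21,  s(20) = 1,  s(21) = 2,  s(22) = 7,  s(23) = 1,  s(24) = 10,  s(25) = 9,  s(26) = 15.
The sequence repeats with period 24.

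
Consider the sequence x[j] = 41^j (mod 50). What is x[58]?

21

Computing terms: x[1] = 41, x[2] = 31, x[3] = 21, x[4] = 11, x[5] = 1, x[6] = 41.
The sequence repeats with period 5.
So x[58] = x[1 + ((58-1) mod 5)] = x[3] = 21.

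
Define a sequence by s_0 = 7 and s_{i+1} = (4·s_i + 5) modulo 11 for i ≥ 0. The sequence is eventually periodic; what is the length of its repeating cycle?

5

We have s_0 = 7,  s_1 = 0,  s_2 = 5,  s_3 = 3,  s_4 = 6,  s_5 = 7.
Since s_5 = s_0 = 7, the sequence is periodic with period 5.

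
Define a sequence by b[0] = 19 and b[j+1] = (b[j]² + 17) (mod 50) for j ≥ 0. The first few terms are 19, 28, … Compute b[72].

31

Listing terms: b[0] = 19; b[1] = 28; b[2] = 1; b[3] = 18; b[4] = 41; b[5] = 48; b[6] = 21; b[7] = 8; b[8] = 31; b[9] = 28.
Since b[9] = b[1] = 28, the sequence is eventually periodic: after a pre-period of length 1 it cycles with period 8.
For j ≥ 1, b[j] depends only on (j - 1) mod 8. (72 - 1) mod 8 = 7, so b[72] = b[8] = 31.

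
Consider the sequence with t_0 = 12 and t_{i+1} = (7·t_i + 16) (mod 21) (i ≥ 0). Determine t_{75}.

9

Computing terms: t_0 = 12, t_1 = 16, t_2 = 2, t_3 = 9, t_4 = 16.
Since t_4 = t_1 = 16, the sequence is eventually periodic: after a pre-period of length 1 it cycles with period 3.
For i ≥ 1, t_i depends only on (i - 1) mod 3. (75 - 1) mod 3 = 2, so t_{75} = t_3 = 9.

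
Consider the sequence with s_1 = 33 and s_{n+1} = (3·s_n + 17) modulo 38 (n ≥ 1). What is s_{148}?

10

We have s_1 = 33,  s_2 = 2,  s_3 = 23,  s_4 = 10,  s_5 = 9,  s_6 = 6,  s_7 = 35,  s_8 = 8,  s_9 = 3,  s_{10} = 26,  s_{11} = 19,  s_{12} = 36,  s_{13} = 11,  s_{14} = 12,  s_{15} = 15,  s_{16} = 24,  s_{17} = 13,  s_{18} = 18,  s_{19} = 33.
Since s_{19} = s_1 = 33, the sequence is periodic with period 18.
(148 - 1) mod 18 = 3, so s_{148} = s_4 = 10.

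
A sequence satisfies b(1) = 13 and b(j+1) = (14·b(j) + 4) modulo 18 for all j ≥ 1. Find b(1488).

Computing terms: b(1) = 13,  b(2) = 6,  b(3) = 16,  b(4) = 12,  b(5) = 10,  b(6) = 0,  b(7) = 4,  b(8) = 6.
Since b(8) = b(2) = 6, the sequence is eventually periodic: after a pre-period of length 1 it cycles with period 6.
For j ≥ 2, b(j) depends only on (j - 2) mod 6. (1488 - 2) mod 6 = 4, so b(1488) = b(6) = 0.

0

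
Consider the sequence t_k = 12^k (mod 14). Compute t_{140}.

Computing terms: t_1 = 12; t_2 = 4; t_3 = 6; t_4 = 2; t_5 = 10; t_6 = 8; t_7 = 12.
The sequence repeats with period 6.
(140 - 1) mod 6 = 1, so t_{140} = t_2 = 4.

4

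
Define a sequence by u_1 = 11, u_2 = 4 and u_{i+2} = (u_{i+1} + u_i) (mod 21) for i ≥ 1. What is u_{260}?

Listing terms: u_1 = 11, u_2 = 4, u_3 = 15, u_4 = 19, u_5 = 13, u_6 = 11, u_7 = 3, u_8 = 14, u_9 = 17, u_{10} = 10, u_{11} = 6, u_{12} = 16, u_{13} = 1, u_{14} = 17, u_{15} = 18, u_{16} = 14, u_{17} = 11, u_{18} = 4.
Since (u_{17}, u_{18}) = (u_1, u_2) = (11, 4) (two consecutive terms determine the rest), the sequence is periodic with period 16.
So u_{260} = u_{1 + ((260-1) mod 16)} = u_4 = 19.

19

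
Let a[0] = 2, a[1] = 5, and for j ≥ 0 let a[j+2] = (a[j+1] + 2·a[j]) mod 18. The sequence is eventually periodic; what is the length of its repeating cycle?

a[0] = 2,  a[1] = 5,  a[2] = 9,  a[3] = 1,  a[4] = 1,  a[5] = 3,  a[6] = 5,  a[7] = 11,  a[8] = 3,  a[9] = 7,  a[10] = 13,  a[11] = 9,  a[12] = 17,  a[13] = 17,  a[14] = 15,  a[15] = 13,  a[16] = 7,  a[17] = 15,  a[18] = 11,  a[19] = 5,  a[20] = 9.
Since (a[19], a[20]) = (a[1], a[2]) = (5, 9) (two consecutive terms determine the rest), the sequence is eventually periodic: after a pre-period of length 1 it cycles with period 18.

18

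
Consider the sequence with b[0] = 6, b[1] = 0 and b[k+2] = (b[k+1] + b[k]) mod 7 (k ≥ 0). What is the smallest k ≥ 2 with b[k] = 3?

Listing terms: b[0] = 6,  b[1] = 0,  b[2] = 6,  b[3] = 6,  b[4] = 5,  b[5] = 4,  b[6] = 2,  b[7] = 6,  b[8] = 1,  b[9] = 0,  b[10] = 1,  b[11] = 1,  b[12] = 2,  b[13] = 3,  b[14] = 5,  b[15] = 1,  b[16] = 6,  b[17] = 0.
The sequence repeats with period 16.
The value 3 first appears (with k ≥ 2) at b[13].

13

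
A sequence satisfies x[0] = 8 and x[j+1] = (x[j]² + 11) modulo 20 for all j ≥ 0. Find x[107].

11

x[0] = 8; x[1] = 15; x[2] = 16; x[3] = 7; x[4] = 0; x[5] = 11; x[6] = 12; x[7] = 15.
Since x[7] = x[1] = 15, the sequence is eventually periodic: after a pre-period of length 1 it cycles with period 6.
For j ≥ 1, x[j] depends only on (j - 1) mod 6. (107 - 1) mod 6 = 4, so x[107] = x[5] = 11.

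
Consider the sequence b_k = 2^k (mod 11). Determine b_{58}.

3

Listing terms: b_0 = 1,  b_1 = 2,  b_2 = 4,  b_3 = 8,  b_4 = 5,  b_5 = 10,  b_6 = 9,  b_7 = 7,  b_8 = 3,  b_9 = 6,  b_{10} = 1.
The sequence repeats with period 10.
(58 - 0) mod 10 = 8, so b_{58} = b_8 = 3.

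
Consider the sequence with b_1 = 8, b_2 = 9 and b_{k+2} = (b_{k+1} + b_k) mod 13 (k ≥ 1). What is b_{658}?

Computing terms: b_1 = 8, b_2 = 9, b_3 = 4, b_4 = 0, b_5 = 4, b_6 = 4, b_7 = 8, b_8 = 12, b_9 = 7, b_{10} = 6, b_{11} = 0, b_{12} = 6, b_{13} = 6, b_{14} = 12, b_{15} = 5, b_{16} = 4, b_{17} = 9, b_{18} = 0, b_{19} = 9, b_{20} = 9, b_{21} = 5, b_{22} = 1, b_{23} = 6, b_{24} = 7, b_{25} = 0, b_{26} = 7, b_{27} = 7, b_{28} = 1, b_{29} = 8, b_{30} = 9.
Since (b_{29}, b_{30}) = (b_1, b_2) = (8, 9) (two consecutive terms determine the rest), the sequence is periodic with period 28.
(658 - 1) mod 28 = 13, so b_{658} = b_{14} = 12.

12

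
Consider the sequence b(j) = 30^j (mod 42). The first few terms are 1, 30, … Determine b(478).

Computing terms: b(0) = 1, b(1) = 30, b(2) = 18, b(3) = 36, b(4) = 30.
Since b(4) = b(1) = 30, the sequence is eventually periodic: after a pre-period of length 1 it cycles with period 3.
For j ≥ 1, b(j) depends only on (j - 1) mod 3. (478 - 1) mod 3 = 0, so b(478) = b(1) = 30.

30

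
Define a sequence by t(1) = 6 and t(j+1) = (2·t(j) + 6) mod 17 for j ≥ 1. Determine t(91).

Listing terms: t(1) = 6,  t(2) = 1,  t(3) = 8,  t(4) = 5,  t(5) = 16,  t(6) = 4,  t(7) = 14,  t(8) = 0,  t(9) = 6.
The sequence repeats with period 8.
(91 - 1) mod 8 = 2, so t(91) = t(3) = 8.

8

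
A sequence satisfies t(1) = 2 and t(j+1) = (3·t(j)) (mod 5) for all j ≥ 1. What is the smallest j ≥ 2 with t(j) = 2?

We have t(1) = 2, t(2) = 1, t(3) = 3, t(4) = 4, t(5) = 2.
Since t(5) = t(1) = 2, the sequence is periodic with period 4.
The value 2 next appears (with j ≥ 2) at t(5).

5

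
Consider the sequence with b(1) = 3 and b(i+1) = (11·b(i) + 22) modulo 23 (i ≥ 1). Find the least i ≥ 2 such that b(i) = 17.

We have b(1) = 3; b(2) = 9; b(3) = 6; b(4) = 19; b(5) = 1; b(6) = 10; b(7) = 17; b(8) = 2; b(9) = 21; b(10) = 0; b(11) = 22; b(12) = 11; b(13) = 5; b(14) = 8; b(15) = 18; b(16) = 13; b(17) = 4; b(18) = 20; b(19) = 12; b(20) = 16; b(21) = 14; b(22) = 15; b(23) = 3.
Since b(23) = b(1) = 3, the sequence is periodic with period 22.
The value 17 first appears (with i ≥ 2) at b(7).

7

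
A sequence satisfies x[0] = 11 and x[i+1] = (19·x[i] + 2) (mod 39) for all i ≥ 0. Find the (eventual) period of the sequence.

12

Computing terms: x[0] = 11; x[1] = 16; x[2] = 33; x[3] = 5; x[4] = 19; x[5] = 12; x[6] = 35; x[7] = 4; x[8] = 0; x[9] = 2; x[10] = 1; x[11] = 21; x[12] = 11.
The sequence repeats with period 12.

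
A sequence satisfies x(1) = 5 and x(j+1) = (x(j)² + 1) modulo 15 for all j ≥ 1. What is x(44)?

Listing terms: x(1) = 5,  x(2) = 11,  x(3) = 2,  x(4) = 5.
Since x(4) = x(1) = 5, the sequence is periodic with period 3.
(44 - 1) mod 3 = 1, so x(44) = x(2) = 11.

11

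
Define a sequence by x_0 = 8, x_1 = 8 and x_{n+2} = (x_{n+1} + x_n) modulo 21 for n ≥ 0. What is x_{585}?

Listing terms: x_0 = 8, x_1 = 8, x_2 = 16, x_3 = 3, x_4 = 19, x_5 = 1, x_6 = 20, x_7 = 0, x_8 = 20, x_9 = 20, x_{10} = 19, x_{11} = 18, x_{12} = 16, x_{13} = 13, x_{14} = 8, x_{15} = 0, x_{16} = 8, x_{17} = 8.
The sequence repeats with period 16.
So x_{585} = x_{0 + ((585-0) mod 16)} = x_9 = 20.

20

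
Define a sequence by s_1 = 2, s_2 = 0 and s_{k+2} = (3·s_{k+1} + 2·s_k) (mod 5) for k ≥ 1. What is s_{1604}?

0

s_1 = 2, s_2 = 0, s_3 = 4, s_4 = 2, s_5 = 4, s_6 = 1, s_7 = 1, s_8 = 0, s_9 = 2, s_{10} = 1, s_{11} = 2, s_{12} = 3, s_{13} = 3, s_{14} = 0, s_{15} = 1, s_{16} = 3, s_{17} = 1, s_{18} = 4, s_{19} = 4, s_{20} = 0, s_{21} = 3, s_{22} = 4, s_{23} = 3, s_{24} = 2, s_{25} = 2, s_{26} = 0.
The sequence repeats with period 24.
So s_{1604} = s_{1 + ((1604-1) mod 24)} = s_{20} = 0.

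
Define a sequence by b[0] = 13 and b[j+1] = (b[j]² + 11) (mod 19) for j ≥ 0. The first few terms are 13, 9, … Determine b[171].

Computing terms: b[0] = 13,  b[1] = 9,  b[2] = 16,  b[3] = 1,  b[4] = 12,  b[5] = 3,  b[6] = 1.
Since b[6] = b[3] = 1, the sequence is eventually periodic: after a pre-period of length 3 it cycles with period 3.
For j ≥ 3, b[j] depends only on (j - 3) mod 3. (171 - 3) mod 3 = 0, so b[171] = b[3] = 1.

1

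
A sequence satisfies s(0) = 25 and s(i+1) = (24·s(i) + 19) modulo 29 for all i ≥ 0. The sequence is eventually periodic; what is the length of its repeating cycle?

We have s(0) = 25,  s(1) = 10,  s(2) = 27,  s(3) = 0,  s(4) = 19,  s(5) = 11,  s(6) = 22,  s(7) = 25.
The sequence repeats with period 7.

7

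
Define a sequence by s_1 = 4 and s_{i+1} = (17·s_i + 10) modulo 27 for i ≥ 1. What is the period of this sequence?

Listing terms: s_1 = 4, s_2 = 24, s_3 = 13, s_4 = 15, s_5 = 22, s_6 = 6, s_7 = 4.
The sequence repeats with period 6.

6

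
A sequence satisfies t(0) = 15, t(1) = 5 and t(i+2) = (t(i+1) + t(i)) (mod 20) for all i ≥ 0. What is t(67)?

t(0) = 15; t(1) = 5; t(2) = 0; t(3) = 5; t(4) = 5; t(5) = 10; t(6) = 15; t(7) = 5.
The sequence repeats with period 6.
(67 - 0) mod 6 = 1, so t(67) = t(1) = 5.

5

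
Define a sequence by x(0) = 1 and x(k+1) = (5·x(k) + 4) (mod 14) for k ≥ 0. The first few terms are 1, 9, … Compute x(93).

Computing terms: x(0) = 1; x(1) = 9; x(2) = 7; x(3) = 11; x(4) = 3; x(5) = 5; x(6) = 1.
The sequence repeats with period 6.
So x(93) = x(0 + ((93-0) mod 6)) = x(3) = 11.

11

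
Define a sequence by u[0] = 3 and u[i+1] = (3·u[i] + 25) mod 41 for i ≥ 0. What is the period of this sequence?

Computing terms: u[0] = 3; u[1] = 34; u[2] = 4; u[3] = 37; u[4] = 13; u[5] = 23; u[6] = 12; u[7] = 20; u[8] = 3.
Since u[8] = u[0] = 3, the sequence is periodic with period 8.

8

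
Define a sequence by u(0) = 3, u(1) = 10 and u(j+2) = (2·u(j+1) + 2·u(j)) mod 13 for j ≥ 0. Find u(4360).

We have u(0) = 3,  u(1) = 10,  u(2) = 0,  u(3) = 7,  u(4) = 1,  u(5) = 3,  u(6) = 8,  u(7) = 9,  u(8) = 8,  u(9) = 8,  u(10) = 6,  u(11) = 2,  u(12) = 3,  u(13) = 10.
The sequence repeats with period 12.
(4360 - 0) mod 12 = 4, so u(4360) = u(4) = 1.

1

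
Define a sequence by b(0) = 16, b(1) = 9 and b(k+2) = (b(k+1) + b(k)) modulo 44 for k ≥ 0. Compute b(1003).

1

Computing terms: b(0) = 16; b(1) = 9; b(2) = 25; b(3) = 34; b(4) = 15; b(5) = 5; b(6) = 20; b(7) = 25; b(8) = 1; b(9) = 26; b(10) = 27; b(11) = 9; b(12) = 36; b(13) = 1; b(14) = 37; b(15) = 38; b(16) = 31; b(17) = 25; b(18) = 12; b(19) = 37; b(20) = 5; b(21) = 42; b(22) = 3; b(23) = 1; b(24) = 4; b(25) = 5; b(26) = 9; b(27) = 14; b(28) = 23; b(29) = 37; b(30) = 16; b(31) = 9.
The sequence repeats with period 30.
(1003 - 0) mod 30 = 13, so b(1003) = b(13) = 1.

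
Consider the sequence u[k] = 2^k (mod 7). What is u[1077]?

Listing terms: u[0] = 1, u[1] = 2, u[2] = 4, u[3] = 1.
Since u[3] = u[0] = 1, the sequence is periodic with period 3.
(1077 - 0) mod 3 = 0, so u[1077] = u[0] = 1.

1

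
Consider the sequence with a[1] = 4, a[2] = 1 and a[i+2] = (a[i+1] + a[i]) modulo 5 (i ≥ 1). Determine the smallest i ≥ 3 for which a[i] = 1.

4

We have a[1] = 4, a[2] = 1, a[3] = 0, a[4] = 1, a[5] = 1, a[6] = 2, a[7] = 3, a[8] = 0, a[9] = 3, a[10] = 3, a[11] = 1, a[12] = 4, a[13] = 0, a[14] = 4, a[15] = 4, a[16] = 3, a[17] = 2, a[18] = 0, a[19] = 2, a[20] = 2, a[21] = 4, a[22] = 1.
The sequence repeats with period 20.
The value 1 first appears (with i ≥ 3) at a[4].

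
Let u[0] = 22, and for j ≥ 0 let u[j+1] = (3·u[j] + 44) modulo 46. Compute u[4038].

18

Listing terms: u[0] = 22, u[1] = 18, u[2] = 6, u[3] = 16, u[4] = 0, u[5] = 44, u[6] = 38, u[7] = 20, u[8] = 12, u[9] = 34, u[10] = 8, u[11] = 22.
The sequence repeats with period 11.
So u[4038] = u[0 + ((4038-0) mod 11)] = u[1] = 18.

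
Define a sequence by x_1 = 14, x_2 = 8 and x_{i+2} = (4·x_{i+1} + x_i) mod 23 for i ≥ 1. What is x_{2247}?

x_1 = 14, x_2 = 8, x_3 = 0, x_4 = 8, x_5 = 9, x_6 = 21, x_7 = 1, x_8 = 2, x_9 = 9, x_{10} = 15, x_{11} = 0, x_{12} = 15, x_{13} = 14, x_{14} = 2, x_{15} = 22, x_{16} = 21, x_{17} = 14, x_{18} = 8.
The sequence repeats with period 16.
(2247 - 1) mod 16 = 6, so x_{2247} = x_7 = 1.

1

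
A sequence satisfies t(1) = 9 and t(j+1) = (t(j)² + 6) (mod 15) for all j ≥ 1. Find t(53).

t(1) = 9,  t(2) = 12,  t(3) = 0,  t(4) = 6,  t(5) = 12.
Since t(5) = t(2) = 12, the sequence is eventually periodic: after a pre-period of length 1 it cycles with period 3.
For j ≥ 2, t(j) depends only on (j - 2) mod 3. (53 - 2) mod 3 = 0, so t(53) = t(2) = 12.

12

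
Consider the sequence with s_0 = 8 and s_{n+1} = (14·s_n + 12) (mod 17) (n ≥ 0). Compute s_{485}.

s_0 = 8; s_1 = 5; s_2 = 14; s_3 = 4; s_4 = 0; s_5 = 12; s_6 = 10; s_7 = 16; s_8 = 15; s_9 = 1; s_{10} = 9; s_{11} = 2; s_{12} = 6; s_{13} = 11; s_{14} = 13; s_{15} = 7; s_{16} = 8.
The sequence repeats with period 16.
So s_{485} = s_{0 + ((485-0) mod 16)} = s_5 = 12.

12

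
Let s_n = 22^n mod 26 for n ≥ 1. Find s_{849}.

14

Computing terms: s_1 = 22,  s_2 = 16,  s_3 = 14,  s_4 = 22.
The sequence repeats with period 3.
(849 - 1) mod 3 = 2, so s_{849} = s_3 = 14.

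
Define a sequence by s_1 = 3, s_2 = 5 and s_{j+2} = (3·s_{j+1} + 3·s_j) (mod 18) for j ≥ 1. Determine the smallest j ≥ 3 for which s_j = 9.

5

s_1 = 3,  s_2 = 5,  s_3 = 6,  s_4 = 15,  s_5 = 9,  s_6 = 0,  s_7 = 9,  s_8 = 9,  s_9 = 0.
Since (s_8, s_9) = (s_5, s_6) = (9, 0) (two consecutive terms determine the rest), the sequence is eventually periodic: after a pre-period of length 4 it cycles with period 3.
The value 9 first appears (with j ≥ 3) at s_5.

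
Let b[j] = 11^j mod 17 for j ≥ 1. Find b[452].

4

Computing terms: b[1] = 11; b[2] = 2; b[3] = 5; b[4] = 4; b[5] = 10; b[6] = 8; b[7] = 3; b[8] = 16; b[9] = 6; b[10] = 15; b[11] = 12; b[12] = 13; b[13] = 7; b[14] = 9; b[15] = 14; b[16] = 1; b[17] = 11.
Since b[17] = b[1] = 11, the sequence is periodic with period 16.
So b[452] = b[1 + ((452-1) mod 16)] = b[4] = 4.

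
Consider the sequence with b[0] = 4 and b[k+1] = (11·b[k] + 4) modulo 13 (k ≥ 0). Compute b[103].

b[0] = 4,  b[1] = 9,  b[2] = 12,  b[3] = 6,  b[4] = 5,  b[5] = 7,  b[6] = 3,  b[7] = 11,  b[8] = 8,  b[9] = 1,  b[10] = 2,  b[11] = 0,  b[12] = 4.
The sequence repeats with period 12.
So b[103] = b[0 + ((103-0) mod 12)] = b[7] = 11.

11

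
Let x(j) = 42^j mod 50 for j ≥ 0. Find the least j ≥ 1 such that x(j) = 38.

x(0) = 1,  x(1) = 42,  x(2) = 14,  x(3) = 38,  x(4) = 46,  x(5) = 32,  x(6) = 44,  x(7) = 48,  x(8) = 16,  x(9) = 22,  x(10) = 24,  x(11) = 8,  x(12) = 36,  x(13) = 12,  x(14) = 4,  x(15) = 18,  x(16) = 6,  x(17) = 2,  x(18) = 34,  x(19) = 28,  x(20) = 26,  x(21) = 42.
Since x(21) = x(1) = 42, the sequence is eventually periodic: after a pre-period of length 1 it cycles with period 20.
The value 38 first appears (with j ≥ 1) at x(3).

3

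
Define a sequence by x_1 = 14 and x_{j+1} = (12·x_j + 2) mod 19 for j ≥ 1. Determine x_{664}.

Listing terms: x_1 = 14, x_2 = 18, x_3 = 9, x_4 = 15, x_5 = 11, x_6 = 1, x_7 = 14.
The sequence repeats with period 6.
(664 - 1) mod 6 = 3, so x_{664} = x_4 = 15.

15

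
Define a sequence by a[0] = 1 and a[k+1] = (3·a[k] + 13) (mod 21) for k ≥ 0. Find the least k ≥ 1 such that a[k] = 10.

We have a[0] = 1,  a[1] = 16,  a[2] = 19,  a[3] = 7,  a[4] = 13,  a[5] = 10,  a[6] = 1.
The sequence repeats with period 6.
The value 10 first appears (with k ≥ 1) at a[5].

5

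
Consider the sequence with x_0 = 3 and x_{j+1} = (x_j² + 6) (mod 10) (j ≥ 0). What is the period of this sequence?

Listing terms: x_0 = 3,  x_1 = 5,  x_2 = 1,  x_3 = 7,  x_4 = 5.
Since x_4 = x_1 = 5, the sequence is eventually periodic: after a pre-period of length 1 it cycles with period 3.

3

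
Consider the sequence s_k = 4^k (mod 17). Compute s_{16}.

We have s_0 = 1, s_1 = 4, s_2 = 16, s_3 = 13, s_4 = 1.
The sequence repeats with period 4.
So s_{16} = s_{0 + ((16-0) mod 4)} = s_0 = 1.

1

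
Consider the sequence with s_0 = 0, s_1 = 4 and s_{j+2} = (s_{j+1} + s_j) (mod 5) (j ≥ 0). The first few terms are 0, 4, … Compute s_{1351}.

1

s_0 = 0, s_1 = 4, s_2 = 4, s_3 = 3, s_4 = 2, s_5 = 0, s_6 = 2, s_7 = 2, s_8 = 4, s_9 = 1, s_{10} = 0, s_{11} = 1, s_{12} = 1, s_{13} = 2, s_{14} = 3, s_{15} = 0, s_{16} = 3, s_{17} = 3, s_{18} = 1, s_{19} = 4, s_{20} = 0, s_{21} = 4.
Since (s_{20}, s_{21}) = (s_0, s_1) = (0, 4) (two consecutive terms determine the rest), the sequence is periodic with period 20.
(1351 - 0) mod 20 = 11, so s_{1351} = s_{11} = 1.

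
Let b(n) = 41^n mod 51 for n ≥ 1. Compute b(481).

Computing terms: b(1) = 41, b(2) = 49, b(3) = 20, b(4) = 4, b(5) = 11, b(6) = 43, b(7) = 29, b(8) = 16, b(9) = 44, b(10) = 19, b(11) = 14, b(12) = 13, b(13) = 23, b(14) = 25, b(15) = 5, b(16) = 1, b(17) = 41.
Since b(17) = b(1) = 41, the sequence is periodic with period 16.
(481 - 1) mod 16 = 0, so b(481) = b(1) = 41.

41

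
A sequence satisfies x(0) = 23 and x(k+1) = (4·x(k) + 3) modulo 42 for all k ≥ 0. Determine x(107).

We have x(0) = 23; x(1) = 11; x(2) = 5; x(3) = 23.
Since x(3) = x(0) = 23, the sequence is periodic with period 3.
(107 - 0) mod 3 = 2, so x(107) = x(2) = 5.

5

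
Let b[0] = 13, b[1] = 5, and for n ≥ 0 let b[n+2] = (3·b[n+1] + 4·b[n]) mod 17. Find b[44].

We have b[0] = 13,  b[1] = 5,  b[2] = 16,  b[3] = 0,  b[4] = 13,  b[5] = 5.
The sequence repeats with period 4.
So b[44] = b[0 + ((44-0) mod 4)] = b[0] = 13.

13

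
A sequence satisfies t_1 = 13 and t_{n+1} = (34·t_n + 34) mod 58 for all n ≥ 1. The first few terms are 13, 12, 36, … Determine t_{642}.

t_1 = 13,  t_2 = 12,  t_3 = 36,  t_4 = 40,  t_5 = 2,  t_6 = 44,  t_7 = 22,  t_8 = 28,  t_9 = 0,  t_{10} = 34,  t_{11} = 30,  t_{12} = 10,  t_{13} = 26,  t_{14} = 48,  t_{15} = 42,  t_{16} = 12.
Since t_{16} = t_2 = 12, the sequence is eventually periodic: after a pre-period of length 1 it cycles with period 14.
For n ≥ 2, t_n depends only on (n - 2) mod 14. (642 - 2) mod 14 = 10, so t_{642} = t_{12} = 10.

10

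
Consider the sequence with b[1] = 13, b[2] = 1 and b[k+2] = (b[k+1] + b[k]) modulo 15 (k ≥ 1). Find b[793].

We have b[1] = 13, b[2] = 1, b[3] = 14, b[4] = 0, b[5] = 14, b[6] = 14, b[7] = 13, b[8] = 12, b[9] = 10, b[10] = 7, b[11] = 2, b[12] = 9, b[13] = 11, b[14] = 5, b[15] = 1, b[16] = 6, b[17] = 7, b[18] = 13, b[19] = 5, b[20] = 3, b[21] = 8, b[22] = 11, b[23] = 4, b[24] = 0, b[25] = 4, b[26] = 4, b[27] = 8, b[28] = 12, b[29] = 5, b[30] = 2, b[31] = 7, b[32] = 9, b[33] = 1, b[34] = 10, b[35] = 11, b[36] = 6, b[37] = 2, b[38] = 8, b[39] = 10, b[40] = 3, b[41] = 13, b[42] = 1.
The sequence repeats with period 40.
So b[793] = b[1 + ((793-1) mod 40)] = b[33] = 1.

1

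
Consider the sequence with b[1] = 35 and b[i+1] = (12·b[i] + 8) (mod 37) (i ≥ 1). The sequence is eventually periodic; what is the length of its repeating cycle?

9

b[1] = 35,  b[2] = 21,  b[3] = 1,  b[4] = 20,  b[5] = 26,  b[6] = 24,  b[7] = 0,  b[8] = 8,  b[9] = 30,  b[10] = 35.
Since b[10] = b[1] = 35, the sequence is periodic with period 9.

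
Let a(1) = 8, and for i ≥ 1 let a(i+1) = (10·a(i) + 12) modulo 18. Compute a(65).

2

Listing terms: a(1) = 8; a(2) = 2; a(3) = 14; a(4) = 8.
Since a(4) = a(1) = 8, the sequence is periodic with period 3.
So a(65) = a(1 + ((65-1) mod 3)) = a(2) = 2.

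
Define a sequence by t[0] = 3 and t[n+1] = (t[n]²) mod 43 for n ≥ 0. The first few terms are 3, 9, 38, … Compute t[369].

25

Computing terms: t[0] = 3; t[1] = 9; t[2] = 38; t[3] = 25; t[4] = 23; t[5] = 13; t[6] = 40; t[7] = 9.
Since t[7] = t[1] = 9, the sequence is eventually periodic: after a pre-period of length 1 it cycles with period 6.
For n ≥ 1, t[n] depends only on (n - 1) mod 6. (369 - 1) mod 6 = 2, so t[369] = t[3] = 25.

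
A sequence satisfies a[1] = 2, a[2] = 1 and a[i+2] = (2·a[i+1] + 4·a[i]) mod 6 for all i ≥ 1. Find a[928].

Listing terms: a[1] = 2, a[2] = 1, a[3] = 4, a[4] = 0, a[5] = 4, a[6] = 2, a[7] = 2, a[8] = 0, a[9] = 2, a[10] = 4, a[11] = 4, a[12] = 0.
Since (a[11], a[12]) = (a[3], a[4]) = (4, 0) (two consecutive terms determine the rest), the sequence is eventually periodic: after a pre-period of length 2 it cycles with period 8.
For i ≥ 3, a[i] depends only on (i - 3) mod 8. (928 - 3) mod 8 = 5, so a[928] = a[8] = 0.

0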